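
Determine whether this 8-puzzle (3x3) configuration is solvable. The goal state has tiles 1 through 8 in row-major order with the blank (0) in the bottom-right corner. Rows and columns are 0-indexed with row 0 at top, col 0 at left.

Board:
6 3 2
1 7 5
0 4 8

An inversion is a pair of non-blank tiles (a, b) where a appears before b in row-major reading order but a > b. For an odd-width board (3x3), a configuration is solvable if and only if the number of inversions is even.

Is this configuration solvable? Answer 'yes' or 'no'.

Inversions (pairs i<j in row-major order where tile[i] > tile[j] > 0): 11
11 is odd, so the puzzle is not solvable.

Answer: no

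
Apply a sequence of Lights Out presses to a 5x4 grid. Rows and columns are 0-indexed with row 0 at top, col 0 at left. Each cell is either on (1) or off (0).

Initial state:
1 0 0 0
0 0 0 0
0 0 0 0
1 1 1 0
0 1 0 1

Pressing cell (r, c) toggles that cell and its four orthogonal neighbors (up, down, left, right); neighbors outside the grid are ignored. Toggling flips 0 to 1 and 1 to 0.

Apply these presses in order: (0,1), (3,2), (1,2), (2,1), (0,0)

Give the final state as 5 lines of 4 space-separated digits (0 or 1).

After press 1 at (0,1):
0 1 1 0
0 1 0 0
0 0 0 0
1 1 1 0
0 1 0 1

After press 2 at (3,2):
0 1 1 0
0 1 0 0
0 0 1 0
1 0 0 1
0 1 1 1

After press 3 at (1,2):
0 1 0 0
0 0 1 1
0 0 0 0
1 0 0 1
0 1 1 1

After press 4 at (2,1):
0 1 0 0
0 1 1 1
1 1 1 0
1 1 0 1
0 1 1 1

After press 5 at (0,0):
1 0 0 0
1 1 1 1
1 1 1 0
1 1 0 1
0 1 1 1

Answer: 1 0 0 0
1 1 1 1
1 1 1 0
1 1 0 1
0 1 1 1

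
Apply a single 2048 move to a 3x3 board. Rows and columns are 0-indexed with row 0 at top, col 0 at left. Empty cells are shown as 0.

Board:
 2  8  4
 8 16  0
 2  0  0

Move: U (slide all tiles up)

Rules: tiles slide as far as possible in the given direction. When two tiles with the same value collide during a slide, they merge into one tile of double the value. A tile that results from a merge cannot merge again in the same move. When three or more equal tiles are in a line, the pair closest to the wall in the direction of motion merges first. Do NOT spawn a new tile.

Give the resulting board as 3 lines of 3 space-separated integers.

Answer:  2  8  4
 8 16  0
 2  0  0

Derivation:
Slide up:
col 0: [2, 8, 2] -> [2, 8, 2]
col 1: [8, 16, 0] -> [8, 16, 0]
col 2: [4, 0, 0] -> [4, 0, 0]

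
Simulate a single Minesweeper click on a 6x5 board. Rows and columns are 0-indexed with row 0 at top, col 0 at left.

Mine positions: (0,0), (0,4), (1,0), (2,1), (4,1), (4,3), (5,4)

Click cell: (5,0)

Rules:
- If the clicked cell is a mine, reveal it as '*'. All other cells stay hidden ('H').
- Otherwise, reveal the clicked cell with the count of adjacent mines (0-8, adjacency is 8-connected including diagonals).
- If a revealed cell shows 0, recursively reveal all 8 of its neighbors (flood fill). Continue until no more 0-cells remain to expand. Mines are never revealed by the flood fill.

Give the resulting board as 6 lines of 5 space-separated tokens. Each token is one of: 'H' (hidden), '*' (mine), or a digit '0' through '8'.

H H H H H
H H H H H
H H H H H
H H H H H
H H H H H
1 H H H H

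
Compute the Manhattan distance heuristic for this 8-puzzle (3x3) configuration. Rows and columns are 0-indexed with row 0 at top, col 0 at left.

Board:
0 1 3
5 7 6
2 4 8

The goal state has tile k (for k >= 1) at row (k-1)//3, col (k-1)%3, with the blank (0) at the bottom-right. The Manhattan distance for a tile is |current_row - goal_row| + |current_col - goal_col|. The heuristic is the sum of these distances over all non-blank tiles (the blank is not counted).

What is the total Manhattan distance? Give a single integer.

Answer: 10

Derivation:
Tile 1: (0,1)->(0,0) = 1
Tile 3: (0,2)->(0,2) = 0
Tile 5: (1,0)->(1,1) = 1
Tile 7: (1,1)->(2,0) = 2
Tile 6: (1,2)->(1,2) = 0
Tile 2: (2,0)->(0,1) = 3
Tile 4: (2,1)->(1,0) = 2
Tile 8: (2,2)->(2,1) = 1
Sum: 1 + 0 + 1 + 2 + 0 + 3 + 2 + 1 = 10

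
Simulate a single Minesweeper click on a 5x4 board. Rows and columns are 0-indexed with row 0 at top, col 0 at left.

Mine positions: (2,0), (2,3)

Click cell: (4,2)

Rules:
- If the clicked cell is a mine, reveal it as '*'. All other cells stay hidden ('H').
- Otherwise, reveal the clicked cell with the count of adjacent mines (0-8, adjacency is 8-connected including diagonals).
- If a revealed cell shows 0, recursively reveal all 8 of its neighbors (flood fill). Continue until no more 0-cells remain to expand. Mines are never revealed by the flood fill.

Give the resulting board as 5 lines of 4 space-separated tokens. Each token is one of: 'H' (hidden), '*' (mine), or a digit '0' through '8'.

H H H H
H H H H
H H H H
1 1 1 1
0 0 0 0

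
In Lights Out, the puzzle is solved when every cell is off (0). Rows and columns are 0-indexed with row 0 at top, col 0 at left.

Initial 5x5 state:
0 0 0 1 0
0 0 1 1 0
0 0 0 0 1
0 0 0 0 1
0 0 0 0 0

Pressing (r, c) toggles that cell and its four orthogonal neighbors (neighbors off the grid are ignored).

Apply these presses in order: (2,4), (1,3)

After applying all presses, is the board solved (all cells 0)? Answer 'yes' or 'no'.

After press 1 at (2,4):
0 0 0 1 0
0 0 1 1 1
0 0 0 1 0
0 0 0 0 0
0 0 0 0 0

After press 2 at (1,3):
0 0 0 0 0
0 0 0 0 0
0 0 0 0 0
0 0 0 0 0
0 0 0 0 0

Lights still on: 0

Answer: yes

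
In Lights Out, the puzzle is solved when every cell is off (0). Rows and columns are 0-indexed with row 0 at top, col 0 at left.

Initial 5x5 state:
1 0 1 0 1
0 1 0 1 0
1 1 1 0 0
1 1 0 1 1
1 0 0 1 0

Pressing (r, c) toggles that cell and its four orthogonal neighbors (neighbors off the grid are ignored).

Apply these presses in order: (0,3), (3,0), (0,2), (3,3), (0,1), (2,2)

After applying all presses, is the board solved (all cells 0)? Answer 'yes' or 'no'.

After press 1 at (0,3):
1 0 0 1 0
0 1 0 0 0
1 1 1 0 0
1 1 0 1 1
1 0 0 1 0

After press 2 at (3,0):
1 0 0 1 0
0 1 0 0 0
0 1 1 0 0
0 0 0 1 1
0 0 0 1 0

After press 3 at (0,2):
1 1 1 0 0
0 1 1 0 0
0 1 1 0 0
0 0 0 1 1
0 0 0 1 0

After press 4 at (3,3):
1 1 1 0 0
0 1 1 0 0
0 1 1 1 0
0 0 1 0 0
0 0 0 0 0

After press 5 at (0,1):
0 0 0 0 0
0 0 1 0 0
0 1 1 1 0
0 0 1 0 0
0 0 0 0 0

After press 6 at (2,2):
0 0 0 0 0
0 0 0 0 0
0 0 0 0 0
0 0 0 0 0
0 0 0 0 0

Lights still on: 0

Answer: yes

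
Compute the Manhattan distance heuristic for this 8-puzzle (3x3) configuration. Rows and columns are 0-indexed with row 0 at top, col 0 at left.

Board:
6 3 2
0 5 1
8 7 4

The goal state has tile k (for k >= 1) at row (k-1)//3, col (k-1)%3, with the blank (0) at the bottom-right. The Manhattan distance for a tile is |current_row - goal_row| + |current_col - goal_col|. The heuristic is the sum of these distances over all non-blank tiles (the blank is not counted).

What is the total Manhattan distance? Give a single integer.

Tile 6: (0,0)->(1,2) = 3
Tile 3: (0,1)->(0,2) = 1
Tile 2: (0,2)->(0,1) = 1
Tile 5: (1,1)->(1,1) = 0
Tile 1: (1,2)->(0,0) = 3
Tile 8: (2,0)->(2,1) = 1
Tile 7: (2,1)->(2,0) = 1
Tile 4: (2,2)->(1,0) = 3
Sum: 3 + 1 + 1 + 0 + 3 + 1 + 1 + 3 = 13

Answer: 13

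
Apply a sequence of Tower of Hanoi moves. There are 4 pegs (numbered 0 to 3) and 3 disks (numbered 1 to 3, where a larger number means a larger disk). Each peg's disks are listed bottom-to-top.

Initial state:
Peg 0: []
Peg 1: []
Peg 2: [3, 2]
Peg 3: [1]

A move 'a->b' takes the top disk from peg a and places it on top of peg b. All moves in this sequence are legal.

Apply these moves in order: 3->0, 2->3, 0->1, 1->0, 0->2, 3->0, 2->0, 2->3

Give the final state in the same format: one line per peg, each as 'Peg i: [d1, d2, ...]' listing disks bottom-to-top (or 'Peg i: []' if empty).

After move 1 (3->0):
Peg 0: [1]
Peg 1: []
Peg 2: [3, 2]
Peg 3: []

After move 2 (2->3):
Peg 0: [1]
Peg 1: []
Peg 2: [3]
Peg 3: [2]

After move 3 (0->1):
Peg 0: []
Peg 1: [1]
Peg 2: [3]
Peg 3: [2]

After move 4 (1->0):
Peg 0: [1]
Peg 1: []
Peg 2: [3]
Peg 3: [2]

After move 5 (0->2):
Peg 0: []
Peg 1: []
Peg 2: [3, 1]
Peg 3: [2]

After move 6 (3->0):
Peg 0: [2]
Peg 1: []
Peg 2: [3, 1]
Peg 3: []

After move 7 (2->0):
Peg 0: [2, 1]
Peg 1: []
Peg 2: [3]
Peg 3: []

After move 8 (2->3):
Peg 0: [2, 1]
Peg 1: []
Peg 2: []
Peg 3: [3]

Answer: Peg 0: [2, 1]
Peg 1: []
Peg 2: []
Peg 3: [3]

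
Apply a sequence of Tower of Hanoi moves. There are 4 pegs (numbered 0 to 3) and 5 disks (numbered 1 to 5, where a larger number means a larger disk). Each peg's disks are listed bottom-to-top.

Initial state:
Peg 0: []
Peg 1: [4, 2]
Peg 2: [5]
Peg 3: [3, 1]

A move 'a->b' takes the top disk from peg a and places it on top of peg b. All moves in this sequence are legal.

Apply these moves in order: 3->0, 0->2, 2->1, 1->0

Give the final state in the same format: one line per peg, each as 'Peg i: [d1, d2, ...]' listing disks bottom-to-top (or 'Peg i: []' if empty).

Answer: Peg 0: [1]
Peg 1: [4, 2]
Peg 2: [5]
Peg 3: [3]

Derivation:
After move 1 (3->0):
Peg 0: [1]
Peg 1: [4, 2]
Peg 2: [5]
Peg 3: [3]

After move 2 (0->2):
Peg 0: []
Peg 1: [4, 2]
Peg 2: [5, 1]
Peg 3: [3]

After move 3 (2->1):
Peg 0: []
Peg 1: [4, 2, 1]
Peg 2: [5]
Peg 3: [3]

After move 4 (1->0):
Peg 0: [1]
Peg 1: [4, 2]
Peg 2: [5]
Peg 3: [3]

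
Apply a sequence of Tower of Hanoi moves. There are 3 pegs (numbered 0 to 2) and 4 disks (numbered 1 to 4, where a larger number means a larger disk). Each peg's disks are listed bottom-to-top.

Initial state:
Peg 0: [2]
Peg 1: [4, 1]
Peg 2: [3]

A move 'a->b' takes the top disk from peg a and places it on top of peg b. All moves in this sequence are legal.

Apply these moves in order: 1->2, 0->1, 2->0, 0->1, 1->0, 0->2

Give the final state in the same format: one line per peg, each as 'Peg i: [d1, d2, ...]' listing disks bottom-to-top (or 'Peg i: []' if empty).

After move 1 (1->2):
Peg 0: [2]
Peg 1: [4]
Peg 2: [3, 1]

After move 2 (0->1):
Peg 0: []
Peg 1: [4, 2]
Peg 2: [3, 1]

After move 3 (2->0):
Peg 0: [1]
Peg 1: [4, 2]
Peg 2: [3]

After move 4 (0->1):
Peg 0: []
Peg 1: [4, 2, 1]
Peg 2: [3]

After move 5 (1->0):
Peg 0: [1]
Peg 1: [4, 2]
Peg 2: [3]

After move 6 (0->2):
Peg 0: []
Peg 1: [4, 2]
Peg 2: [3, 1]

Answer: Peg 0: []
Peg 1: [4, 2]
Peg 2: [3, 1]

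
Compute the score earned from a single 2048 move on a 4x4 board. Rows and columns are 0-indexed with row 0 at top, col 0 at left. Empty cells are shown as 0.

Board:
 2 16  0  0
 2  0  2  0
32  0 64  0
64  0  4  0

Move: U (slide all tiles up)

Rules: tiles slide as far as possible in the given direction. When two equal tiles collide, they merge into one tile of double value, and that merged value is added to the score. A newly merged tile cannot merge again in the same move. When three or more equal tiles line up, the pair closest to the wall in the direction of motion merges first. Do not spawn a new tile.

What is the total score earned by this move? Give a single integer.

Slide up:
col 0: [2, 2, 32, 64] -> [4, 32, 64, 0]  score +4 (running 4)
col 1: [16, 0, 0, 0] -> [16, 0, 0, 0]  score +0 (running 4)
col 2: [0, 2, 64, 4] -> [2, 64, 4, 0]  score +0 (running 4)
col 3: [0, 0, 0, 0] -> [0, 0, 0, 0]  score +0 (running 4)
Board after move:
 4 16  2  0
32  0 64  0
64  0  4  0
 0  0  0  0

Answer: 4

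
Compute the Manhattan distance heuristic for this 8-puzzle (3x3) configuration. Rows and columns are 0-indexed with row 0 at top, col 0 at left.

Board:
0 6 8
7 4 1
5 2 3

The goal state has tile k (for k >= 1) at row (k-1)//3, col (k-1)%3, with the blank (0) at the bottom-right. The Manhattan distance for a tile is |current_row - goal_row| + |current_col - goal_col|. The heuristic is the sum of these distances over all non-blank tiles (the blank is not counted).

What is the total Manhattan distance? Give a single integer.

Answer: 16

Derivation:
Tile 6: at (0,1), goal (1,2), distance |0-1|+|1-2| = 2
Tile 8: at (0,2), goal (2,1), distance |0-2|+|2-1| = 3
Tile 7: at (1,0), goal (2,0), distance |1-2|+|0-0| = 1
Tile 4: at (1,1), goal (1,0), distance |1-1|+|1-0| = 1
Tile 1: at (1,2), goal (0,0), distance |1-0|+|2-0| = 3
Tile 5: at (2,0), goal (1,1), distance |2-1|+|0-1| = 2
Tile 2: at (2,1), goal (0,1), distance |2-0|+|1-1| = 2
Tile 3: at (2,2), goal (0,2), distance |2-0|+|2-2| = 2
Sum: 2 + 3 + 1 + 1 + 3 + 2 + 2 + 2 = 16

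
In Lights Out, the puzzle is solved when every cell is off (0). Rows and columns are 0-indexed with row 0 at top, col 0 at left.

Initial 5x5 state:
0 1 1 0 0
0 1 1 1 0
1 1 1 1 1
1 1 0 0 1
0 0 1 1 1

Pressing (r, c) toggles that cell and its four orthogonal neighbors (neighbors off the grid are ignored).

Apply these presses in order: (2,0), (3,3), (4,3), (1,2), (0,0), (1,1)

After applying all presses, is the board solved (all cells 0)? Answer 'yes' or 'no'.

After press 1 at (2,0):
0 1 1 0 0
1 1 1 1 0
0 0 1 1 1
0 1 0 0 1
0 0 1 1 1

After press 2 at (3,3):
0 1 1 0 0
1 1 1 1 0
0 0 1 0 1
0 1 1 1 0
0 0 1 0 1

After press 3 at (4,3):
0 1 1 0 0
1 1 1 1 0
0 0 1 0 1
0 1 1 0 0
0 0 0 1 0

After press 4 at (1,2):
0 1 0 0 0
1 0 0 0 0
0 0 0 0 1
0 1 1 0 0
0 0 0 1 0

After press 5 at (0,0):
1 0 0 0 0
0 0 0 0 0
0 0 0 0 1
0 1 1 0 0
0 0 0 1 0

After press 6 at (1,1):
1 1 0 0 0
1 1 1 0 0
0 1 0 0 1
0 1 1 0 0
0 0 0 1 0

Lights still on: 10

Answer: no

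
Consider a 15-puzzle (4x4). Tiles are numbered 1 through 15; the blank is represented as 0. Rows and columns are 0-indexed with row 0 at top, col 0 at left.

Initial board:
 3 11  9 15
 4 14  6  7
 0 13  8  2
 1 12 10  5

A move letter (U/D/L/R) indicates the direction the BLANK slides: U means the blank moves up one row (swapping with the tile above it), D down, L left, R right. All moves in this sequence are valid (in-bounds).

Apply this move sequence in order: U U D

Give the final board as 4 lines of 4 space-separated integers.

After move 1 (U):
 3 11  9 15
 0 14  6  7
 4 13  8  2
 1 12 10  5

After move 2 (U):
 0 11  9 15
 3 14  6  7
 4 13  8  2
 1 12 10  5

After move 3 (D):
 3 11  9 15
 0 14  6  7
 4 13  8  2
 1 12 10  5

Answer:  3 11  9 15
 0 14  6  7
 4 13  8  2
 1 12 10  5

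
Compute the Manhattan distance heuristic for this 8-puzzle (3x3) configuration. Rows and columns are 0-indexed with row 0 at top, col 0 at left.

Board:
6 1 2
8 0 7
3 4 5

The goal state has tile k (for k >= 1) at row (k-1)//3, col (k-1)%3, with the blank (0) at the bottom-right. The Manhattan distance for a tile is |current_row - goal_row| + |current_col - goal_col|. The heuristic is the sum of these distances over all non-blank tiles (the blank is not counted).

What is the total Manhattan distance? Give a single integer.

Tile 6: at (0,0), goal (1,2), distance |0-1|+|0-2| = 3
Tile 1: at (0,1), goal (0,0), distance |0-0|+|1-0| = 1
Tile 2: at (0,2), goal (0,1), distance |0-0|+|2-1| = 1
Tile 8: at (1,0), goal (2,1), distance |1-2|+|0-1| = 2
Tile 7: at (1,2), goal (2,0), distance |1-2|+|2-0| = 3
Tile 3: at (2,0), goal (0,2), distance |2-0|+|0-2| = 4
Tile 4: at (2,1), goal (1,0), distance |2-1|+|1-0| = 2
Tile 5: at (2,2), goal (1,1), distance |2-1|+|2-1| = 2
Sum: 3 + 1 + 1 + 2 + 3 + 4 + 2 + 2 = 18

Answer: 18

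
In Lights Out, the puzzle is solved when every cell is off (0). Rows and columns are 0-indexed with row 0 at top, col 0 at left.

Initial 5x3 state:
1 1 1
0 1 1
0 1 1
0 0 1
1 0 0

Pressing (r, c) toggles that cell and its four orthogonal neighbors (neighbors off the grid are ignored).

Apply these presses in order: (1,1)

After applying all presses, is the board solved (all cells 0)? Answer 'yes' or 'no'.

Answer: no

Derivation:
After press 1 at (1,1):
1 0 1
1 0 0
0 0 1
0 0 1
1 0 0

Lights still on: 6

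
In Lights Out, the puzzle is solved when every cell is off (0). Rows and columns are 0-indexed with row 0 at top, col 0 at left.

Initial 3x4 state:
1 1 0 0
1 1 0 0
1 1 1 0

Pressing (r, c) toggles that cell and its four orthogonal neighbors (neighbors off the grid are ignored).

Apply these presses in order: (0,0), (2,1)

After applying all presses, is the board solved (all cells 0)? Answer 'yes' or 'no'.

After press 1 at (0,0):
0 0 0 0
0 1 0 0
1 1 1 0

After press 2 at (2,1):
0 0 0 0
0 0 0 0
0 0 0 0

Lights still on: 0

Answer: yes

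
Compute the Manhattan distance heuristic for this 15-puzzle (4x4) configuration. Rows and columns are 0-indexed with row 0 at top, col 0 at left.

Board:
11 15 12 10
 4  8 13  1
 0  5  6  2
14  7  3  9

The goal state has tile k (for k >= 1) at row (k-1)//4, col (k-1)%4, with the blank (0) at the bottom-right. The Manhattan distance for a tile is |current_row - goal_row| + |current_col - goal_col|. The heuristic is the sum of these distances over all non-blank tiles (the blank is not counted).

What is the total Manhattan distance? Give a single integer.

Tile 11: (0,0)->(2,2) = 4
Tile 15: (0,1)->(3,2) = 4
Tile 12: (0,2)->(2,3) = 3
Tile 10: (0,3)->(2,1) = 4
Tile 4: (1,0)->(0,3) = 4
Tile 8: (1,1)->(1,3) = 2
Tile 13: (1,2)->(3,0) = 4
Tile 1: (1,3)->(0,0) = 4
Tile 5: (2,1)->(1,0) = 2
Tile 6: (2,2)->(1,1) = 2
Tile 2: (2,3)->(0,1) = 4
Tile 14: (3,0)->(3,1) = 1
Tile 7: (3,1)->(1,2) = 3
Tile 3: (3,2)->(0,2) = 3
Tile 9: (3,3)->(2,0) = 4
Sum: 4 + 4 + 3 + 4 + 4 + 2 + 4 + 4 + 2 + 2 + 4 + 1 + 3 + 3 + 4 = 48

Answer: 48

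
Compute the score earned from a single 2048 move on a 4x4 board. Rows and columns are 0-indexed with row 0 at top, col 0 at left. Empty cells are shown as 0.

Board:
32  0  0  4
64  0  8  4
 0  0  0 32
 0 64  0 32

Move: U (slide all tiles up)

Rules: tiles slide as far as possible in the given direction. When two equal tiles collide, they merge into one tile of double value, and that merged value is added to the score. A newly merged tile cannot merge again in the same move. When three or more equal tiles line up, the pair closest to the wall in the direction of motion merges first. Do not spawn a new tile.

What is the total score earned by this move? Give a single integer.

Slide up:
col 0: [32, 64, 0, 0] -> [32, 64, 0, 0]  score +0 (running 0)
col 1: [0, 0, 0, 64] -> [64, 0, 0, 0]  score +0 (running 0)
col 2: [0, 8, 0, 0] -> [8, 0, 0, 0]  score +0 (running 0)
col 3: [4, 4, 32, 32] -> [8, 64, 0, 0]  score +72 (running 72)
Board after move:
32 64  8  8
64  0  0 64
 0  0  0  0
 0  0  0  0

Answer: 72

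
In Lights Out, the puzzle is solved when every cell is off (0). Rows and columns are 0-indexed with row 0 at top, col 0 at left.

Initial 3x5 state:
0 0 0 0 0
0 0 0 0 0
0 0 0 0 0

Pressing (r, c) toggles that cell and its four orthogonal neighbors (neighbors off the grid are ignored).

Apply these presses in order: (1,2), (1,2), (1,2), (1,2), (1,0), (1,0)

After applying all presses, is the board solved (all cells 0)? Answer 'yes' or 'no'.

Answer: yes

Derivation:
After press 1 at (1,2):
0 0 1 0 0
0 1 1 1 0
0 0 1 0 0

After press 2 at (1,2):
0 0 0 0 0
0 0 0 0 0
0 0 0 0 0

After press 3 at (1,2):
0 0 1 0 0
0 1 1 1 0
0 0 1 0 0

After press 4 at (1,2):
0 0 0 0 0
0 0 0 0 0
0 0 0 0 0

After press 5 at (1,0):
1 0 0 0 0
1 1 0 0 0
1 0 0 0 0

After press 6 at (1,0):
0 0 0 0 0
0 0 0 0 0
0 0 0 0 0

Lights still on: 0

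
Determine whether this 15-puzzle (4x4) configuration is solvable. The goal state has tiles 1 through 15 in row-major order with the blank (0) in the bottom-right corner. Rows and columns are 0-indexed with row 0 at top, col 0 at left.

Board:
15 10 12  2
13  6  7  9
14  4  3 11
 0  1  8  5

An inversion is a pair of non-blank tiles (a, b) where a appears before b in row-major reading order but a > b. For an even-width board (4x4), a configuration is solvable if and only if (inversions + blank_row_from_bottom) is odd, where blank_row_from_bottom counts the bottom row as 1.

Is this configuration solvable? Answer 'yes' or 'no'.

Inversions: 69
Blank is in row 3 (0-indexed from top), which is row 1 counting from the bottom (bottom = 1).
69 + 1 = 70, which is even, so the puzzle is not solvable.

Answer: no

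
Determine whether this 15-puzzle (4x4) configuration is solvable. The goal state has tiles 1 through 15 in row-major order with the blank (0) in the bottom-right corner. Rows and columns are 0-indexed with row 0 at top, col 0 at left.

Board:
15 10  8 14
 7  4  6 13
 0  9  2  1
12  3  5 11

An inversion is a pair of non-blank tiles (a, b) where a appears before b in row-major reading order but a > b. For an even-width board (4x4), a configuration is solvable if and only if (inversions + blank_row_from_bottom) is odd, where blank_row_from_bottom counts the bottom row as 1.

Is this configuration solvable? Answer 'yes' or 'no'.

Answer: yes

Derivation:
Inversions: 69
Blank is in row 2 (0-indexed from top), which is row 2 counting from the bottom (bottom = 1).
69 + 2 = 71, which is odd, so the puzzle is solvable.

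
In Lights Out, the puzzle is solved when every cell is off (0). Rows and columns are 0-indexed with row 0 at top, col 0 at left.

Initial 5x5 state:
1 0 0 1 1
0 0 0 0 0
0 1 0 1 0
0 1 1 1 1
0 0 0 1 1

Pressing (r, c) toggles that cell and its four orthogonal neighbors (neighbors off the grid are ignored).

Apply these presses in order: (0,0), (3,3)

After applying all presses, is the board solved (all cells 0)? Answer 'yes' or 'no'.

Answer: no

Derivation:
After press 1 at (0,0):
0 1 0 1 1
1 0 0 0 0
0 1 0 1 0
0 1 1 1 1
0 0 0 1 1

After press 2 at (3,3):
0 1 0 1 1
1 0 0 0 0
0 1 0 0 0
0 1 0 0 0
0 0 0 0 1

Lights still on: 7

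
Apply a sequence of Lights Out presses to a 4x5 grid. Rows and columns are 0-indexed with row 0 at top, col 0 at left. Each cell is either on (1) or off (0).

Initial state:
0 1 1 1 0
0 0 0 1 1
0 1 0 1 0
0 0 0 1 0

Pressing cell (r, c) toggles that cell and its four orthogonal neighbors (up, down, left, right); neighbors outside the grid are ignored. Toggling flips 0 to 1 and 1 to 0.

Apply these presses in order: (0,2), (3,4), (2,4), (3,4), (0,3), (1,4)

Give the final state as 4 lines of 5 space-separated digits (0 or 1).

After press 1 at (0,2):
0 0 0 0 0
0 0 1 1 1
0 1 0 1 0
0 0 0 1 0

After press 2 at (3,4):
0 0 0 0 0
0 0 1 1 1
0 1 0 1 1
0 0 0 0 1

After press 3 at (2,4):
0 0 0 0 0
0 0 1 1 0
0 1 0 0 0
0 0 0 0 0

After press 4 at (3,4):
0 0 0 0 0
0 0 1 1 0
0 1 0 0 1
0 0 0 1 1

After press 5 at (0,3):
0 0 1 1 1
0 0 1 0 0
0 1 0 0 1
0 0 0 1 1

After press 6 at (1,4):
0 0 1 1 0
0 0 1 1 1
0 1 0 0 0
0 0 0 1 1

Answer: 0 0 1 1 0
0 0 1 1 1
0 1 0 0 0
0 0 0 1 1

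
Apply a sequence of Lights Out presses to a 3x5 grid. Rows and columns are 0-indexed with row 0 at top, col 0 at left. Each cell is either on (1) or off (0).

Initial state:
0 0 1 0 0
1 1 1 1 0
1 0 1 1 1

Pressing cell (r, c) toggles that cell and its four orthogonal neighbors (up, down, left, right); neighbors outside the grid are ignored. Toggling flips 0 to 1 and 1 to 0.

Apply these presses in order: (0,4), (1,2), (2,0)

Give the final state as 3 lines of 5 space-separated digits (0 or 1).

Answer: 0 0 0 1 1
0 0 0 0 1
0 1 0 1 1

Derivation:
After press 1 at (0,4):
0 0 1 1 1
1 1 1 1 1
1 0 1 1 1

After press 2 at (1,2):
0 0 0 1 1
1 0 0 0 1
1 0 0 1 1

After press 3 at (2,0):
0 0 0 1 1
0 0 0 0 1
0 1 0 1 1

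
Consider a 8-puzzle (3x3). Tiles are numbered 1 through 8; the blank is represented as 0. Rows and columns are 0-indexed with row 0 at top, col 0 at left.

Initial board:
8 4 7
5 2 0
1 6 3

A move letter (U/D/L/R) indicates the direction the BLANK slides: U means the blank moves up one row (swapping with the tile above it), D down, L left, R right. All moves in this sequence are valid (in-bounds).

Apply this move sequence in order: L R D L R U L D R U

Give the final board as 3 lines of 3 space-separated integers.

Answer: 8 4 7
5 6 0
1 3 2

Derivation:
After move 1 (L):
8 4 7
5 0 2
1 6 3

After move 2 (R):
8 4 7
5 2 0
1 6 3

After move 3 (D):
8 4 7
5 2 3
1 6 0

After move 4 (L):
8 4 7
5 2 3
1 0 6

After move 5 (R):
8 4 7
5 2 3
1 6 0

After move 6 (U):
8 4 7
5 2 0
1 6 3

After move 7 (L):
8 4 7
5 0 2
1 6 3

After move 8 (D):
8 4 7
5 6 2
1 0 3

After move 9 (R):
8 4 7
5 6 2
1 3 0

After move 10 (U):
8 4 7
5 6 0
1 3 2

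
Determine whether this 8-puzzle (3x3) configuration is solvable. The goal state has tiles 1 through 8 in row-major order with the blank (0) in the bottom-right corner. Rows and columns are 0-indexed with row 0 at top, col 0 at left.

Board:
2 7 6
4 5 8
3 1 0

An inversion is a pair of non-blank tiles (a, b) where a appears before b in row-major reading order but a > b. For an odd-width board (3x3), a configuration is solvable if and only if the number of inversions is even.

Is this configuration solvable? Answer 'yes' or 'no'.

Answer: no

Derivation:
Inversions (pairs i<j in row-major order where tile[i] > tile[j] > 0): 17
17 is odd, so the puzzle is not solvable.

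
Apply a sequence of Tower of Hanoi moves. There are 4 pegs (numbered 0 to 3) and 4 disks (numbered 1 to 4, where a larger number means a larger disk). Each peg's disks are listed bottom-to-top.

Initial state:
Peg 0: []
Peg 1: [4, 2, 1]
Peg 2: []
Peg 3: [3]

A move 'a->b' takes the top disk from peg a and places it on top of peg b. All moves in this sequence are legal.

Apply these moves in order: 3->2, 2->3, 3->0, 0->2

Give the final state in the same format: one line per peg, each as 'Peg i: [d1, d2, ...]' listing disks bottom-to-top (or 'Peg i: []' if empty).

Answer: Peg 0: []
Peg 1: [4, 2, 1]
Peg 2: [3]
Peg 3: []

Derivation:
After move 1 (3->2):
Peg 0: []
Peg 1: [4, 2, 1]
Peg 2: [3]
Peg 3: []

After move 2 (2->3):
Peg 0: []
Peg 1: [4, 2, 1]
Peg 2: []
Peg 3: [3]

After move 3 (3->0):
Peg 0: [3]
Peg 1: [4, 2, 1]
Peg 2: []
Peg 3: []

After move 4 (0->2):
Peg 0: []
Peg 1: [4, 2, 1]
Peg 2: [3]
Peg 3: []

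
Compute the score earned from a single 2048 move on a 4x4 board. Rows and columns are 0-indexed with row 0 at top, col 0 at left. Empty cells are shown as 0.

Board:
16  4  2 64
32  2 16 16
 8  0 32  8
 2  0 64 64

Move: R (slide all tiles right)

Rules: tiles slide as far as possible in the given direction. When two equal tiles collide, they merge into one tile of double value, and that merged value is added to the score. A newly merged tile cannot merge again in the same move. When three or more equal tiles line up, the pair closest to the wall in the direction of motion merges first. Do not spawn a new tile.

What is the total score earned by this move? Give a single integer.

Slide right:
row 0: [16, 4, 2, 64] -> [16, 4, 2, 64]  score +0 (running 0)
row 1: [32, 2, 16, 16] -> [0, 32, 2, 32]  score +32 (running 32)
row 2: [8, 0, 32, 8] -> [0, 8, 32, 8]  score +0 (running 32)
row 3: [2, 0, 64, 64] -> [0, 0, 2, 128]  score +128 (running 160)
Board after move:
 16   4   2  64
  0  32   2  32
  0   8  32   8
  0   0   2 128

Answer: 160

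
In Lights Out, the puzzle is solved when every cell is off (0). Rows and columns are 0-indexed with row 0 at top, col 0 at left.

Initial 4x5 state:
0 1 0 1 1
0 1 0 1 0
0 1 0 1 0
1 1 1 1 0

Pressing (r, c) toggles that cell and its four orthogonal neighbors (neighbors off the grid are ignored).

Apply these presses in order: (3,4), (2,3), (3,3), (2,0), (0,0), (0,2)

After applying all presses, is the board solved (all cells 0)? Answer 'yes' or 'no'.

After press 1 at (3,4):
0 1 0 1 1
0 1 0 1 0
0 1 0 1 1
1 1 1 0 1

After press 2 at (2,3):
0 1 0 1 1
0 1 0 0 0
0 1 1 0 0
1 1 1 1 1

After press 3 at (3,3):
0 1 0 1 1
0 1 0 0 0
0 1 1 1 0
1 1 0 0 0

After press 4 at (2,0):
0 1 0 1 1
1 1 0 0 0
1 0 1 1 0
0 1 0 0 0

After press 5 at (0,0):
1 0 0 1 1
0 1 0 0 0
1 0 1 1 0
0 1 0 0 0

After press 6 at (0,2):
1 1 1 0 1
0 1 1 0 0
1 0 1 1 0
0 1 0 0 0

Lights still on: 10

Answer: no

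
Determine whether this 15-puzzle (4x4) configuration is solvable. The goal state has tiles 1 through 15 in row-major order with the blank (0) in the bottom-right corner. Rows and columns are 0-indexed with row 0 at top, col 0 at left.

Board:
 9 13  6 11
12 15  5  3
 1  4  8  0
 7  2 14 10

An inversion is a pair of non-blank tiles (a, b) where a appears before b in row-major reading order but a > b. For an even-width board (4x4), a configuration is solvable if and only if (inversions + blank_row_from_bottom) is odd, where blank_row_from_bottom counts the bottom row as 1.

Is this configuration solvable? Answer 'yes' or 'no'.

Answer: no

Derivation:
Inversions: 60
Blank is in row 2 (0-indexed from top), which is row 2 counting from the bottom (bottom = 1).
60 + 2 = 62, which is even, so the puzzle is not solvable.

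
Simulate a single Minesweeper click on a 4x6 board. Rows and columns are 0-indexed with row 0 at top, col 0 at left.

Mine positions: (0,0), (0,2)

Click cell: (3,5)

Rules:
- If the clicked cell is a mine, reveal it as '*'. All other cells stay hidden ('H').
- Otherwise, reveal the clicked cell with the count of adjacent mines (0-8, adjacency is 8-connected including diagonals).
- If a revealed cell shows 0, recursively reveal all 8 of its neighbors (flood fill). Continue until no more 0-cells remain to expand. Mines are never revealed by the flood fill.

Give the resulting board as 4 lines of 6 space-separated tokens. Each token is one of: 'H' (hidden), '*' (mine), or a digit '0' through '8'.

H H H 1 0 0
1 2 1 1 0 0
0 0 0 0 0 0
0 0 0 0 0 0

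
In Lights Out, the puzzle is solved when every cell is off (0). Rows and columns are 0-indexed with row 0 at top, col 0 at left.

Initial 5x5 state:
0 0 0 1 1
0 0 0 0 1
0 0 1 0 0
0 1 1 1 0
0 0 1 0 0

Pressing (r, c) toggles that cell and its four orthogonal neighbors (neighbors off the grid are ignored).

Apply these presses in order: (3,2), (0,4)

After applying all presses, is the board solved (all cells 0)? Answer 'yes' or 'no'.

After press 1 at (3,2):
0 0 0 1 1
0 0 0 0 1
0 0 0 0 0
0 0 0 0 0
0 0 0 0 0

After press 2 at (0,4):
0 0 0 0 0
0 0 0 0 0
0 0 0 0 0
0 0 0 0 0
0 0 0 0 0

Lights still on: 0

Answer: yes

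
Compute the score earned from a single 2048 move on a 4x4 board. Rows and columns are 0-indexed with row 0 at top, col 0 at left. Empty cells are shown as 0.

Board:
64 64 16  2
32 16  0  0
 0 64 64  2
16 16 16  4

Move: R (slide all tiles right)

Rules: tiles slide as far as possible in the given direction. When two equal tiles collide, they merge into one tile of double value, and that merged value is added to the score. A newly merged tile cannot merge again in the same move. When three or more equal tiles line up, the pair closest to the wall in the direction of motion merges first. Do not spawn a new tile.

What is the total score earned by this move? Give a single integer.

Answer: 288

Derivation:
Slide right:
row 0: [64, 64, 16, 2] -> [0, 128, 16, 2]  score +128 (running 128)
row 1: [32, 16, 0, 0] -> [0, 0, 32, 16]  score +0 (running 128)
row 2: [0, 64, 64, 2] -> [0, 0, 128, 2]  score +128 (running 256)
row 3: [16, 16, 16, 4] -> [0, 16, 32, 4]  score +32 (running 288)
Board after move:
  0 128  16   2
  0   0  32  16
  0   0 128   2
  0  16  32   4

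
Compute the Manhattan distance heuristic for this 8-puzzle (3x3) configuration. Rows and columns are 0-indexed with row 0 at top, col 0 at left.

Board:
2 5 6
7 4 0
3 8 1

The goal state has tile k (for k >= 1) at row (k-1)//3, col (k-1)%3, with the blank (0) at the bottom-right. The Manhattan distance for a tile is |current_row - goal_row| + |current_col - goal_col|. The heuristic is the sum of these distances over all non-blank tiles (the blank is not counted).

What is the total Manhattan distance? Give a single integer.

Tile 2: (0,0)->(0,1) = 1
Tile 5: (0,1)->(1,1) = 1
Tile 6: (0,2)->(1,2) = 1
Tile 7: (1,0)->(2,0) = 1
Tile 4: (1,1)->(1,0) = 1
Tile 3: (2,0)->(0,2) = 4
Tile 8: (2,1)->(2,1) = 0
Tile 1: (2,2)->(0,0) = 4
Sum: 1 + 1 + 1 + 1 + 1 + 4 + 0 + 4 = 13

Answer: 13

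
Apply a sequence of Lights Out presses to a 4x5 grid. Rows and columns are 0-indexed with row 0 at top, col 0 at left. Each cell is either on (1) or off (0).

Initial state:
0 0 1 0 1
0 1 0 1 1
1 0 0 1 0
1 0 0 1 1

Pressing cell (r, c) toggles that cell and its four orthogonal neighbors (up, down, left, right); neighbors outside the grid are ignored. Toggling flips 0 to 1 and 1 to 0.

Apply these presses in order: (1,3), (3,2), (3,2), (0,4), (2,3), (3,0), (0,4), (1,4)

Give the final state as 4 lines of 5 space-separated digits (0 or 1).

Answer: 0 0 1 1 0
0 1 1 0 1
0 0 1 1 0
0 1 0 0 1

Derivation:
After press 1 at (1,3):
0 0 1 1 1
0 1 1 0 0
1 0 0 0 0
1 0 0 1 1

After press 2 at (3,2):
0 0 1 1 1
0 1 1 0 0
1 0 1 0 0
1 1 1 0 1

After press 3 at (3,2):
0 0 1 1 1
0 1 1 0 0
1 0 0 0 0
1 0 0 1 1

After press 4 at (0,4):
0 0 1 0 0
0 1 1 0 1
1 0 0 0 0
1 0 0 1 1

After press 5 at (2,3):
0 0 1 0 0
0 1 1 1 1
1 0 1 1 1
1 0 0 0 1

After press 6 at (3,0):
0 0 1 0 0
0 1 1 1 1
0 0 1 1 1
0 1 0 0 1

After press 7 at (0,4):
0 0 1 1 1
0 1 1 1 0
0 0 1 1 1
0 1 0 0 1

After press 8 at (1,4):
0 0 1 1 0
0 1 1 0 1
0 0 1 1 0
0 1 0 0 1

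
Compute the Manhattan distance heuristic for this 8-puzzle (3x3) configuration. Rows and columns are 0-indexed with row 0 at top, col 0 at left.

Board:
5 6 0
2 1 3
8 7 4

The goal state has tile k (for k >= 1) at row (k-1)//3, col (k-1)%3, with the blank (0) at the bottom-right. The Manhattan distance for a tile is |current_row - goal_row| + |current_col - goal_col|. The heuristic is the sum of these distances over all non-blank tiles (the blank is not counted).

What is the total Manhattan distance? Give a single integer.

Tile 5: at (0,0), goal (1,1), distance |0-1|+|0-1| = 2
Tile 6: at (0,1), goal (1,2), distance |0-1|+|1-2| = 2
Tile 2: at (1,0), goal (0,1), distance |1-0|+|0-1| = 2
Tile 1: at (1,1), goal (0,0), distance |1-0|+|1-0| = 2
Tile 3: at (1,2), goal (0,2), distance |1-0|+|2-2| = 1
Tile 8: at (2,0), goal (2,1), distance |2-2|+|0-1| = 1
Tile 7: at (2,1), goal (2,0), distance |2-2|+|1-0| = 1
Tile 4: at (2,2), goal (1,0), distance |2-1|+|2-0| = 3
Sum: 2 + 2 + 2 + 2 + 1 + 1 + 1 + 3 = 14

Answer: 14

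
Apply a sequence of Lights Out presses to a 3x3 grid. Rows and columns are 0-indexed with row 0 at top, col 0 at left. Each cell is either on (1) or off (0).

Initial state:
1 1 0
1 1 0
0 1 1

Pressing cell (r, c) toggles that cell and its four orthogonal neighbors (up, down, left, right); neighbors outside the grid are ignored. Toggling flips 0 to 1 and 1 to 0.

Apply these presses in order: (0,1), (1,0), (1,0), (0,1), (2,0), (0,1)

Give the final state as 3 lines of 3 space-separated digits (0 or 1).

Answer: 0 0 1
0 0 0
1 0 1

Derivation:
After press 1 at (0,1):
0 0 1
1 0 0
0 1 1

After press 2 at (1,0):
1 0 1
0 1 0
1 1 1

After press 3 at (1,0):
0 0 1
1 0 0
0 1 1

After press 4 at (0,1):
1 1 0
1 1 0
0 1 1

After press 5 at (2,0):
1 1 0
0 1 0
1 0 1

After press 6 at (0,1):
0 0 1
0 0 0
1 0 1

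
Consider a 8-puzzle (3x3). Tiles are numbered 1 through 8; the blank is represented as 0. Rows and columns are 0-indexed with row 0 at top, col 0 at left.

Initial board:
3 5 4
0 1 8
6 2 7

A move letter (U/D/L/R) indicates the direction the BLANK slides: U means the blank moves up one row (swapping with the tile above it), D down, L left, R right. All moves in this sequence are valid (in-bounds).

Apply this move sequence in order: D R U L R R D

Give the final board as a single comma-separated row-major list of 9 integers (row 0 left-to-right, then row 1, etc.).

Answer: 3, 5, 4, 6, 8, 7, 2, 1, 0

Derivation:
After move 1 (D):
3 5 4
6 1 8
0 2 7

After move 2 (R):
3 5 4
6 1 8
2 0 7

After move 3 (U):
3 5 4
6 0 8
2 1 7

After move 4 (L):
3 5 4
0 6 8
2 1 7

After move 5 (R):
3 5 4
6 0 8
2 1 7

After move 6 (R):
3 5 4
6 8 0
2 1 7

After move 7 (D):
3 5 4
6 8 7
2 1 0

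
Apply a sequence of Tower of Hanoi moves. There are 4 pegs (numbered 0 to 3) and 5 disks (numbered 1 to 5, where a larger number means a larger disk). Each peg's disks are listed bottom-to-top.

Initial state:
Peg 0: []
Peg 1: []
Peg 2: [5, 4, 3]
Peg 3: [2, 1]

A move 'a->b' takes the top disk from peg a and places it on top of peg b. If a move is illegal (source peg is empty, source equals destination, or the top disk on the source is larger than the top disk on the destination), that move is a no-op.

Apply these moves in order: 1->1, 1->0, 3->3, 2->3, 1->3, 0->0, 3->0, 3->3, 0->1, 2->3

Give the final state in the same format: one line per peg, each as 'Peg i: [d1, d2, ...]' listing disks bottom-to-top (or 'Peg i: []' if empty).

After move 1 (1->1):
Peg 0: []
Peg 1: []
Peg 2: [5, 4, 3]
Peg 3: [2, 1]

After move 2 (1->0):
Peg 0: []
Peg 1: []
Peg 2: [5, 4, 3]
Peg 3: [2, 1]

After move 3 (3->3):
Peg 0: []
Peg 1: []
Peg 2: [5, 4, 3]
Peg 3: [2, 1]

After move 4 (2->3):
Peg 0: []
Peg 1: []
Peg 2: [5, 4, 3]
Peg 3: [2, 1]

After move 5 (1->3):
Peg 0: []
Peg 1: []
Peg 2: [5, 4, 3]
Peg 3: [2, 1]

After move 6 (0->0):
Peg 0: []
Peg 1: []
Peg 2: [5, 4, 3]
Peg 3: [2, 1]

After move 7 (3->0):
Peg 0: [1]
Peg 1: []
Peg 2: [5, 4, 3]
Peg 3: [2]

After move 8 (3->3):
Peg 0: [1]
Peg 1: []
Peg 2: [5, 4, 3]
Peg 3: [2]

After move 9 (0->1):
Peg 0: []
Peg 1: [1]
Peg 2: [5, 4, 3]
Peg 3: [2]

After move 10 (2->3):
Peg 0: []
Peg 1: [1]
Peg 2: [5, 4, 3]
Peg 3: [2]

Answer: Peg 0: []
Peg 1: [1]
Peg 2: [5, 4, 3]
Peg 3: [2]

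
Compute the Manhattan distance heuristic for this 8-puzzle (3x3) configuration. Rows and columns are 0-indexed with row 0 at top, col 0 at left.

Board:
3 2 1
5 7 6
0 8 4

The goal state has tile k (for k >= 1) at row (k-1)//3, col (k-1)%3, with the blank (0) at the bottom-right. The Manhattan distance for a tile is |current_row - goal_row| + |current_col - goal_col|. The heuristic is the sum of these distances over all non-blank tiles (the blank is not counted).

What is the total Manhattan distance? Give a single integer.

Tile 3: (0,0)->(0,2) = 2
Tile 2: (0,1)->(0,1) = 0
Tile 1: (0,2)->(0,0) = 2
Tile 5: (1,0)->(1,1) = 1
Tile 7: (1,1)->(2,0) = 2
Tile 6: (1,2)->(1,2) = 0
Tile 8: (2,1)->(2,1) = 0
Tile 4: (2,2)->(1,0) = 3
Sum: 2 + 0 + 2 + 1 + 2 + 0 + 0 + 3 = 10

Answer: 10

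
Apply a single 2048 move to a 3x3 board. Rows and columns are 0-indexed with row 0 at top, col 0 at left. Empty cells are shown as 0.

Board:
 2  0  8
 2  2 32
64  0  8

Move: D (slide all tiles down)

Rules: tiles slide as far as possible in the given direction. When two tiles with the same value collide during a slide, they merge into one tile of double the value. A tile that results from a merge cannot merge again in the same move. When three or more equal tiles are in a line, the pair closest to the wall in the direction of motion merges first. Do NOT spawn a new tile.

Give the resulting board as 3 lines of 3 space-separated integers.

Answer:  0  0  8
 4  0 32
64  2  8

Derivation:
Slide down:
col 0: [2, 2, 64] -> [0, 4, 64]
col 1: [0, 2, 0] -> [0, 0, 2]
col 2: [8, 32, 8] -> [8, 32, 8]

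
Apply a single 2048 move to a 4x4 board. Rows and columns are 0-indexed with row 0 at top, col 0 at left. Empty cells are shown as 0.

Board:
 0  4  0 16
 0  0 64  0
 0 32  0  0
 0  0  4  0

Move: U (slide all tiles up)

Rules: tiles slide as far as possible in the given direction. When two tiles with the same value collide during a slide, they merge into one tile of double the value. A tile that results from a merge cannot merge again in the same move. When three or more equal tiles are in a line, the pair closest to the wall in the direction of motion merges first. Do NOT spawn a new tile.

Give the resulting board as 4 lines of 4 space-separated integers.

Answer:  0  4 64 16
 0 32  4  0
 0  0  0  0
 0  0  0  0

Derivation:
Slide up:
col 0: [0, 0, 0, 0] -> [0, 0, 0, 0]
col 1: [4, 0, 32, 0] -> [4, 32, 0, 0]
col 2: [0, 64, 0, 4] -> [64, 4, 0, 0]
col 3: [16, 0, 0, 0] -> [16, 0, 0, 0]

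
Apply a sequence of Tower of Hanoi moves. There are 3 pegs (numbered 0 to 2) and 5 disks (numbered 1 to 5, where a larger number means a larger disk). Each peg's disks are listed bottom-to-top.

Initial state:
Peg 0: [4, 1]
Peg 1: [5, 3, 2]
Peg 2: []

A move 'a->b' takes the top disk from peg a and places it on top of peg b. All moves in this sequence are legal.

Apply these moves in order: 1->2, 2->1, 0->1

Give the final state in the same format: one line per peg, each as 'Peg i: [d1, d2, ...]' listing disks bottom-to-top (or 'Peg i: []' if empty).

Answer: Peg 0: [4]
Peg 1: [5, 3, 2, 1]
Peg 2: []

Derivation:
After move 1 (1->2):
Peg 0: [4, 1]
Peg 1: [5, 3]
Peg 2: [2]

After move 2 (2->1):
Peg 0: [4, 1]
Peg 1: [5, 3, 2]
Peg 2: []

After move 3 (0->1):
Peg 0: [4]
Peg 1: [5, 3, 2, 1]
Peg 2: []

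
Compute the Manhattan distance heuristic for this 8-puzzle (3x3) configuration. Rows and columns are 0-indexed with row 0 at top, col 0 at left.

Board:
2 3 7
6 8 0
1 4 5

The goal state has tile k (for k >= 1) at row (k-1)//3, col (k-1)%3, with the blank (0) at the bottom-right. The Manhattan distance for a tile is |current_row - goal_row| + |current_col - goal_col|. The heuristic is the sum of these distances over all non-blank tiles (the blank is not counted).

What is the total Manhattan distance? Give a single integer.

Tile 2: (0,0)->(0,1) = 1
Tile 3: (0,1)->(0,2) = 1
Tile 7: (0,2)->(2,0) = 4
Tile 6: (1,0)->(1,2) = 2
Tile 8: (1,1)->(2,1) = 1
Tile 1: (2,0)->(0,0) = 2
Tile 4: (2,1)->(1,0) = 2
Tile 5: (2,2)->(1,1) = 2
Sum: 1 + 1 + 4 + 2 + 1 + 2 + 2 + 2 = 15

Answer: 15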